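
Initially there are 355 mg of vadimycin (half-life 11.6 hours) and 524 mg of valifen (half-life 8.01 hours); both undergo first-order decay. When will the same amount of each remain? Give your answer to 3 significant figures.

Set 355·(1/2)^(t/11.6) = 524·(1/2)^(t/8.01).
Taking log₂: log₂(355/524) = t·(1/11.6 − 1/8.01).
log₂(0.67748) = -0.56175; 1/11.6 − 1/8.01 = -0.038637.
t = -0.56175 / -0.038637 ≈ 14.539 hours.

14.5 hours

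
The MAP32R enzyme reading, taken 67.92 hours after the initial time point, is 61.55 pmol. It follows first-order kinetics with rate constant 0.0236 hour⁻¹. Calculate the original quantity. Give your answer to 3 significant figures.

t½ = ln 2 / λ = 0.69315 / 0.0236 ≈ 29.371 hours.
Number of half-lives elapsed: n = 67.92/29.371 ≈ 2.3125.
A₀ = A × 2^n = 61.55 × 2^2.3125 = 61.55 × 4.9675 ≈ 305.75 pmol.

306 pmol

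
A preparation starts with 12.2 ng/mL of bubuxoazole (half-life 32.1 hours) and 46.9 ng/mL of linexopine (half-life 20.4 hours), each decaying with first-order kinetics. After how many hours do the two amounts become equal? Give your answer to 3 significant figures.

109 hours

Set 12.2·(1/2)^(t/32.1) = 46.9·(1/2)^(t/20.4).
Taking log₂: log₂(12.2/46.9) = t·(1/32.1 − 1/20.4).
log₂(0.26013) = -1.9427; 1/32.1 − 1/20.4 = -0.017867.
t = -1.9427 / -0.017867 ≈ 108.73 hours.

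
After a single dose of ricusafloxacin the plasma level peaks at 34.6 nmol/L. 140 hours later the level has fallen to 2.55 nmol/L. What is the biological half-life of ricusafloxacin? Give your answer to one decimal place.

37.2 hours

A/A₀ = 2.55/34.6 ≈ 0.073699.
n = log₂(13.569) ≈ 3.7622 half-lives elapsed in 140 hours.
t½ = 140/3.7622 ≈ 37.212 hours.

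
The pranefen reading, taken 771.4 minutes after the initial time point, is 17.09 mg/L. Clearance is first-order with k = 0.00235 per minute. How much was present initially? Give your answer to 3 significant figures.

105 mg/L

t½ = ln 2 / k = 0.69315 / 0.00235 ≈ 294.96 minutes.
Number of half-lives elapsed: n = 771.4/294.96 ≈ 2.6153.
A₀ = A × 2^n = 17.09 × 2^2.6153 = 17.09 × 6.1275 ≈ 104.72 mg/L.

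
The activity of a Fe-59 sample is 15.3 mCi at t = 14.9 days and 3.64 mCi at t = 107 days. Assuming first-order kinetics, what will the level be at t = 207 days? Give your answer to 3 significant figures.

0.766 mCi

Over Δt = 107 − 14.9 = 92.1 days, the level fell by a factor of 15.3/3.64 ≈ 4.2033.
n = log₂(4.2033) ≈ 2.0715 half-lives, so t½ = 92.1/2.0715 ≈ 44.46 days.
From t = 107 to t = 207: 3.64 × (1/2)^((207−107)/44.46) ≈ 0.76564 mCi.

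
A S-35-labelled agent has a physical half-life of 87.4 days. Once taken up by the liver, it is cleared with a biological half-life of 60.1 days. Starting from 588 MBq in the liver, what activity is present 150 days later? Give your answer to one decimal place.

1/t_eff = 1/t_phys + 1/t_biol = 1/87.4 + 1/60.1 = 0.028081 per day.
t_eff = 87.4 × 60.1 / (87.4 + 60.1) ≈ 35.612 days.
Remaining = 588 × (1/2)^(150/35.612) = 588 × (1/2)^4.2121 ≈ 31.726 MBq.

31.7 MBq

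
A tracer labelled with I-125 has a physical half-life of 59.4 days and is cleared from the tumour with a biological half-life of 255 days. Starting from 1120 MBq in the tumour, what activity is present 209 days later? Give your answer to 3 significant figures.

1/t_eff = 1/t_phys + 1/t_biol = 1/59.4 + 1/255 = 0.020757 per day.
t_eff = 59.4 × 255 / (59.4 + 255) ≈ 48.177 days.
Remaining = 1120 × (1/2)^(209/48.177) = 1120 × (1/2)^4.3381 ≈ 55.375 MBq.

55.4 MBq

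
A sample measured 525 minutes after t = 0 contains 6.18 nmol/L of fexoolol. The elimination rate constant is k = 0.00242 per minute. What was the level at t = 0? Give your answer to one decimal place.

22.0 nmol/L

t½ = ln 2 / k = 0.69315 / 0.00242 ≈ 286.42 minutes.
Number of half-lives elapsed: n = 525/286.42 ≈ 1.8329.
A₀ = A × 2^n = 6.18 × 2^1.8329 = 6.18 × 3.5626 ≈ 22.017 nmol/L.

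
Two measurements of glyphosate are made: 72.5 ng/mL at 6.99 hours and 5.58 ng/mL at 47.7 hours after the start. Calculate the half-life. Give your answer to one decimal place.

Over Δt = 47.7 − 6.99 = 40.71 hours, the level fell by a factor of 72.5/5.58 ≈ 12.993.
n = log₂(12.993) ≈ 3.6996 half-lives, so t½ = 40.71/3.6996 ≈ 11.004 hours.

11.0 hours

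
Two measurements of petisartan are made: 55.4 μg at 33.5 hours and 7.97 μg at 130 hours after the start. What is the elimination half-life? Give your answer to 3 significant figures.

34.5 hours

Over Δt = 130 − 33.5 = 96.5 hours, the level fell by a factor of 55.4/7.97 ≈ 6.9511.
n = log₂(6.9511) ≈ 2.7972 half-lives, so t½ = 96.5/2.7972 ≈ 34.498 hours.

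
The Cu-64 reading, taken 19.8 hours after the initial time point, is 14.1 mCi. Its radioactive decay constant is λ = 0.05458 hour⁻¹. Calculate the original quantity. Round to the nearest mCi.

t½ = ln 2 / λ = 0.69315 / 0.05458 ≈ 12.7 hours.
Number of half-lives elapsed: n = 19.8/12.7 ≈ 1.5591.
A₀ = A × 2^n = 14.1 × 2^1.5591 = 14.1 × 2.9467 ≈ 41.548 mCi.

42 mCi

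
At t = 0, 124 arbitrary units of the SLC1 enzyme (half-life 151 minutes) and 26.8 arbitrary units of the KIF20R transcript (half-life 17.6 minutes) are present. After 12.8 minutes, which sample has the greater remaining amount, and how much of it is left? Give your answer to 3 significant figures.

SLC1 enzyme: 124 × (1/2)^0.084768 ≈ 116.92 arbitrary units.
KIF20R transcript: 26.8 × (1/2)^0.72727 ≈ 16.188 arbitrary units.
SLC1 enzyme has more remaining, at ≈ 116.92 arbitrary units.

SLC1 enzyme, 117 arbitrary units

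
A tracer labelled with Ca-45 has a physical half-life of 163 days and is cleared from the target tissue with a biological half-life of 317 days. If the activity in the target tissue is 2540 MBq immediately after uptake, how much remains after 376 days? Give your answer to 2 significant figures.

230 MBq

1/t_eff = 1/t_phys + 1/t_biol = 1/163 + 1/317 = 0.0092895 per day.
t_eff = 163 × 317 / (163 + 317) ≈ 107.65 days.
Remaining = 2540 × (1/2)^(376/107.65) = 2540 × (1/2)^3.4929 ≈ 225.62 MBq.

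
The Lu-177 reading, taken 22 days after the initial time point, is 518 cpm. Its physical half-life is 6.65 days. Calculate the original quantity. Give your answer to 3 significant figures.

Number of half-lives elapsed: n = 22/6.65 ≈ 3.3083.
A₀ = A × 2^n = 518 × 2^3.3083 = 518 × 9.9058 ≈ 5131.2 cpm.

5130 cpm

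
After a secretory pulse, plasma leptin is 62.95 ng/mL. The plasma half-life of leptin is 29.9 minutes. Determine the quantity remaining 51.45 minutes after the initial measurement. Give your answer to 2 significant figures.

Number of half-lives: n = 51.45/29.9 ≈ 1.7207.
Remaining = 62.95 × (1/2)^1.7207 = 62.95 × 0.30339 ≈ 19.099 ng/mL.

19 ng/mL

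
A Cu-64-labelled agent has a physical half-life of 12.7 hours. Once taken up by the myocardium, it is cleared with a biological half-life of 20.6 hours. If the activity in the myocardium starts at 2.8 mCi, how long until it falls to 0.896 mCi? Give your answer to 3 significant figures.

1/t_eff = 1/t_phys + 1/t_biol = 1/12.7 + 1/20.6 = 0.12728 per hour.
t_eff = 12.7 × 20.6 / (12.7 + 20.6) ≈ 7.8565 hours.
n = log₂(2.8/0.896) ≈ 1.6439; t = 1.6439 × 7.8565 ≈ 12.915 hours.

12.9 hours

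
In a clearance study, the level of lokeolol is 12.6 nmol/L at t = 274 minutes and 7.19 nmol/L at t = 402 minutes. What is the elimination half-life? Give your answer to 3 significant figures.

Over Δt = 402 − 274 = 128 minutes, the level fell by a factor of 12.6/7.19 ≈ 1.7524.
n = log₂(1.7524) ≈ 0.80936 half-lives, so t½ = 128/0.80936 ≈ 158.15 minutes.

158 minutes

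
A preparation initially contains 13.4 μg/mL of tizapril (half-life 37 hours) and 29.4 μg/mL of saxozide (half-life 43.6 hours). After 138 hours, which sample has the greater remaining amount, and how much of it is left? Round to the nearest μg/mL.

saxozide, 3 μg/mL

tizapril: 13.4 × (1/2)^3.7297 ≈ 1.0101 μg/mL.
saxozide: 29.4 × (1/2)^3.1651 ≈ 3.2775 μg/mL.
Saxozide has more remaining, at ≈ 3.2775 μg/mL.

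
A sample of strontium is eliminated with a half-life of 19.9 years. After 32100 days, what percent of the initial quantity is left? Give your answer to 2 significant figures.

32100 days = 87.9452 years.
n = 87.9452/19.9 ≈ 4.4194 half-lives.
Fraction remaining = (1/2)^4.4194 ≈ 0.046735, i.e. 4.6735%.

4.7%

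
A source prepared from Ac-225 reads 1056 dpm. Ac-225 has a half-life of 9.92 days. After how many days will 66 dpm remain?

66/1056 = 1/16, so 4 half-lives have elapsed.
t = 4 × 9.92 = 39.68 days.

39.68 days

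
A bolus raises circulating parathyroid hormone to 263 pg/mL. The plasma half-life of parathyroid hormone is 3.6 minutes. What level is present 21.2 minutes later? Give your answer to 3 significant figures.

Number of half-lives: n = 21.2/3.6 ≈ 5.8889.
Remaining = 263 × (1/2)^5.8889 = 263 × 0.016876 ≈ 4.4384 pg/mL.

4.44 pg/mL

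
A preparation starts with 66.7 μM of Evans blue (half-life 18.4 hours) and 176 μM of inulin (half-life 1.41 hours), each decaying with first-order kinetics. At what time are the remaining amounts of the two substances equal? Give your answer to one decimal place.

2.1 hours

Set 66.7·(1/2)^(t/18.4) = 176·(1/2)^(t/1.41).
Taking log₂: log₂(66.7/176) = t·(1/18.4 − 1/1.41).
log₂(0.37898) = -1.3998; 1/18.4 − 1/1.41 = -0.65487.
t = -1.3998 / -0.65487 ≈ 2.1375 hours.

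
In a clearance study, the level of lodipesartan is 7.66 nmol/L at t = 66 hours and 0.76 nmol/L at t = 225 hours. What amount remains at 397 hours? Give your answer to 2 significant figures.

0.062 nmol/L

Over Δt = 225 − 66 = 159 hours, the level fell by a factor of 7.66/0.76 ≈ 10.079.
n = log₂(10.079) ≈ 3.3333 half-lives, so t½ = 159/3.3333 ≈ 47.701 hours.
From t = 225 to t = 397: 0.76 × (1/2)^((397−225)/47.701) ≈ 0.062425 nmol/L.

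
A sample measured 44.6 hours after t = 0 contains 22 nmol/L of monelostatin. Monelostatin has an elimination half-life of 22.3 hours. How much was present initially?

88 nmol/L

Number of half-lives elapsed: n = 44.6/22.3 ≈ 2.
A₀ = A × 2^n = 22 × 2^2 = 22 × 4 ≈ 88 nmol/L.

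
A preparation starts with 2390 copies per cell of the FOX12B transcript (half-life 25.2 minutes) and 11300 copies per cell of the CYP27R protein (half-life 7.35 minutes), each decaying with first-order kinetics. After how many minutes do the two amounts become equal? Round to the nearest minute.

Set 2390·(1/2)^(t/25.2) = 11300·(1/2)^(t/7.35).
Taking log₂: log₂(2390/11300) = t·(1/25.2 − 1/7.35).
log₂(0.2115) = -2.2412; 1/25.2 − 1/7.35 = -0.096372.
t = -2.2412 / -0.096372 ≈ 23.256 minutes.

23 minutes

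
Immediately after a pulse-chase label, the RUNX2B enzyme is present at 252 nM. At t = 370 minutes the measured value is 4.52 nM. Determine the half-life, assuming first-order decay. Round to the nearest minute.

A/A₀ = 4.52/252 ≈ 0.017937.
n = log₂(55.752) ≈ 5.801 half-lives elapsed in 370 minutes.
t½ = 370/5.801 ≈ 63.783 minutes.

64 minutes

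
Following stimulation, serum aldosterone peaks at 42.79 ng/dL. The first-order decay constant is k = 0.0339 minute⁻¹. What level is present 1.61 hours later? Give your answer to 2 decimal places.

t½ = ln 2 / k = 0.69315 / 0.0339 ≈ 20.447 minutes.
Convert the elapsed time: 1.61 hours = 96.6 minutes.
Number of half-lives: n = 96.6/20.447 ≈ 4.7245.
Remaining = 42.79 × (1/2)^4.7245 = 42.79 × 0.037827 ≈ 1.6186 ng/dL.

1.62 ng/dL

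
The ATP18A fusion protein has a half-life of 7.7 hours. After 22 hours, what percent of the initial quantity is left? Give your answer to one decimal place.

13.8%

n = 22/7.7 ≈ 2.8571 half-lives.
Fraction remaining = (1/2)^2.8571 ≈ 0.13801, i.e. 13.801%.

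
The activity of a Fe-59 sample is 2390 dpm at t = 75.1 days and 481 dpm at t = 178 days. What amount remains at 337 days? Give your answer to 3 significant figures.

Over Δt = 178 − 75.1 = 102.9 days, the level fell by a factor of 2390/481 ≈ 4.9688.
n = log₂(4.9688) ≈ 2.3129 half-lives, so t½ = 102.9/2.3129 ≈ 44.49 days.
From t = 178 to t = 337: 481 × (1/2)^((337−178)/44.49) ≈ 40.393 dpm.

40.4 dpm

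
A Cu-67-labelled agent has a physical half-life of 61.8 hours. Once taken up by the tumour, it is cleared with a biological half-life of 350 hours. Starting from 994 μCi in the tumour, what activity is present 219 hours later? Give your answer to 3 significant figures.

1/t_eff = 1/t_phys + 1/t_biol = 1/61.8 + 1/350 = 0.019038 per hour.
t_eff = 61.8 × 350 / (61.8 + 350) ≈ 52.525 hours.
Remaining = 994 × (1/2)^(219/52.525) = 994 × (1/2)^4.1694 ≈ 55.242 μCi.

55.2 μCi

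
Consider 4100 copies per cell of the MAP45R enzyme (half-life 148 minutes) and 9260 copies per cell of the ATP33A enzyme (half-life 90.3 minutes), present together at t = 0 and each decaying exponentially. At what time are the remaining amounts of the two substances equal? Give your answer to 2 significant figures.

Set 4100·(1/2)^(t/148) = 9260·(1/2)^(t/90.3).
Taking log₂: log₂(4100/9260) = t·(1/148 − 1/90.3).
log₂(0.44276) = -1.1754; 1/148 − 1/90.3 = -0.0043174.
t = -1.1754 / -0.0043174 ≈ 272.24 minutes.

270 minutes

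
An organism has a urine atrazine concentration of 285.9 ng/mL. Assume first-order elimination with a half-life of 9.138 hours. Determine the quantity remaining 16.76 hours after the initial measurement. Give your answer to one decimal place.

Number of half-lives: n = 16.76/9.138 ≈ 1.8341.
Remaining = 285.9 × (1/2)^1.8341 = 285.9 × 0.28047 ≈ 80.185 ng/mL.

80.2 ng/mL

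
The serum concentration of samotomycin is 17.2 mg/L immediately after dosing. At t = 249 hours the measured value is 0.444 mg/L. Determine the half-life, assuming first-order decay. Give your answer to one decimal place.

A/A₀ = 0.444/17.2 ≈ 0.025814.
n = log₂(38.739) ≈ 5.2757 half-lives elapsed in 249 hours.
t½ = 249/5.2757 ≈ 47.197 hours.

47.2 hours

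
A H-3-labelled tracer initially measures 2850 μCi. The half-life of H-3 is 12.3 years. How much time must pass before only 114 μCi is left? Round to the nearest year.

57 years

Fraction remaining = 114/2850 ≈ 0.04.
n = log₂(2850/114) = ln(25)/ln 2 ≈ 4.6439 half-lives.
t = n × t½ = 4.6439 × 12.3 ≈ 57.119 years.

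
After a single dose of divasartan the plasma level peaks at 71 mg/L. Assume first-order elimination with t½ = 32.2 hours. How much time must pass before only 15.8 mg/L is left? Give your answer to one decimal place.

69.8 hours

Fraction remaining = 15.8/71 ≈ 0.22254.
n = log₂(71/15.8) = ln(4.4937)/ln 2 ≈ 2.1679 half-lives.
t = n × t½ = 2.1679 × 32.2 ≈ 69.806 hours.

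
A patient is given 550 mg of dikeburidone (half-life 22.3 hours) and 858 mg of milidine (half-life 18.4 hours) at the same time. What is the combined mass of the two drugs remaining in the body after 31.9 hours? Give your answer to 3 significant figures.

462 mg

dikeburidone: 550 × (1/2)^(31.9/22.3) = 550 × (1/2)^1.4305 ≈ 204.05 mg.
milidine: 858 × (1/2)^(31.9/18.4) = 858 × (1/2)^1.7337 ≈ 257.98 mg.
Total = 204.05 + 257.98 ≈ 462.04 mg.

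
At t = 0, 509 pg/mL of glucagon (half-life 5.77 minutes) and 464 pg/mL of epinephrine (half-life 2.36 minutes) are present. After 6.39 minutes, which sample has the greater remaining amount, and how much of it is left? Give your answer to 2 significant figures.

glucagon, 240 pg/mL

glucagon: 509 × (1/2)^1.1075 ≈ 236.23 pg/mL.
epinephrine: 464 × (1/2)^2.7076 ≈ 71.03 pg/mL.
Glucagon has more remaining, at ≈ 236.23 pg/mL.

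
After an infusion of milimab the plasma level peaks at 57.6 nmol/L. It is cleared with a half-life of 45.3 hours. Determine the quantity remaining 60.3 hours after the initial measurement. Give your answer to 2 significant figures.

23 nmol/L

Number of half-lives: n = 60.3/45.3 ≈ 1.3311.
Remaining = 57.6 × (1/2)^1.3311 = 57.6 × 0.39746 ≈ 22.894 nmol/L.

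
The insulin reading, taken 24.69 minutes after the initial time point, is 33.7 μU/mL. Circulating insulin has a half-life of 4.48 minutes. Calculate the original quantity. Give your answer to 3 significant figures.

Number of half-lives elapsed: n = 24.69/4.48 ≈ 5.5112.
A₀ = A × 2^n = 33.7 × 2^5.5112 = 33.7 × 45.606 ≈ 1536.9 μU/mL.

1540 μU/mL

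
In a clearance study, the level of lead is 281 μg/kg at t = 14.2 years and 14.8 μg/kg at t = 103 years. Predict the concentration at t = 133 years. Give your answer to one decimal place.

5.5 μg/kg

Over Δt = 103 − 14.2 = 88.8 years, the level fell by a factor of 281/14.8 ≈ 18.986.
n = log₂(18.986) ≈ 4.2469 half-lives, so t½ = 88.8/4.2469 ≈ 20.909 years.
From t = 103 to t = 133: 14.8 × (1/2)^((133−103)/20.909) ≈ 5.4746 μg/kg.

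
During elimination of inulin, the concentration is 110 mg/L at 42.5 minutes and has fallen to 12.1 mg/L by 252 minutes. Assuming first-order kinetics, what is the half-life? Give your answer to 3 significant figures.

65.8 minutes

Over Δt = 252 − 42.5 = 209.5 minutes, the level fell by a factor of 110/12.1 ≈ 9.0909.
n = log₂(9.0909) ≈ 3.1844 half-lives, so t½ = 209.5/3.1844 ≈ 65.789 minutes.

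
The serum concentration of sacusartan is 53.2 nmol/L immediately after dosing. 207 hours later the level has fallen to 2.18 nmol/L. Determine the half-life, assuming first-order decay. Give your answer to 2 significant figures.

45 hours

A/A₀ = 2.18/53.2 ≈ 0.040977.
n = log₂(24.404) ≈ 4.609 half-lives elapsed in 207 hours.
t½ = 207/4.609 ≈ 44.912 hours.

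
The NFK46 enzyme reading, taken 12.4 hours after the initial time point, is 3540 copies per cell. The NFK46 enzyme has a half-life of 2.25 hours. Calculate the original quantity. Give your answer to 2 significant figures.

Number of half-lives elapsed: n = 12.4/2.25 ≈ 5.5111.
A₀ = A × 2^n = 3540 × 2^5.5111 = 3540 × 45.605 ≈ 161440 copies per cell.

160000 copies per cell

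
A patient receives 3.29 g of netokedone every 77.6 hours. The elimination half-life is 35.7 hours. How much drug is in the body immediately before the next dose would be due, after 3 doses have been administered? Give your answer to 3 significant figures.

The 3 doses were given 232.8, 155.2, 77.6 hours ago.
Total = 3.29·(1/2)^(232.8/35.7) + 3.29·(1/2)^(155.2/35.7) + 3.29·(1/2)^(77.6/35.7)
      = 0.035824 + 0.16163 + 0.72922 ≈ 0.92667 g.

0.927 g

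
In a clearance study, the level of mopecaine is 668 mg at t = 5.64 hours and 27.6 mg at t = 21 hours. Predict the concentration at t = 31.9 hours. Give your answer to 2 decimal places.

2.88 mg

Over Δt = 21 − 5.64 = 15.36 hours, the level fell by a factor of 668/27.6 ≈ 24.203.
n = log₂(24.203) ≈ 4.5971 half-lives, so t½ = 15.36/4.5971 ≈ 3.3412 hours.
From t = 21 to t = 31.9: 27.6 × (1/2)^((31.9−21)/3.3412) ≈ 2.8765 mg.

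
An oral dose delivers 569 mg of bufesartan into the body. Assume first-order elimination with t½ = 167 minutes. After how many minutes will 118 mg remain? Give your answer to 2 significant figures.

Fraction remaining = 118/569 ≈ 0.20738.
n = log₂(569/118) = ln(4.822)/ln 2 ≈ 2.2696 half-lives.
t = n × t½ = 2.2696 × 167 ≈ 379.03 minutes.

380 minutes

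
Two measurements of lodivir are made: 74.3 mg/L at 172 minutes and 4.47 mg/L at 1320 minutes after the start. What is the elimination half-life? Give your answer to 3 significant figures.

283 minutes

Over Δt = 1320 − 172 = 1148 minutes, the level fell by a factor of 74.3/4.47 ≈ 16.622.
n = log₂(16.622) ≈ 4.055 half-lives, so t½ = 1148/4.055 ≈ 283.11 minutes.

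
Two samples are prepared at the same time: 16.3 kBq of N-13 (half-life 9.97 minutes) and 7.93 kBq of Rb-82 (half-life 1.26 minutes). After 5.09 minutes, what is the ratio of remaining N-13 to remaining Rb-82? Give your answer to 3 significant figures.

N-13: 16.3 × (1/2)^(5.09/9.97) = 16.3 × (1/2)^0.51053 ≈ 11.442 kBq.
Rb-82: 7.93 × (1/2)^(5.09/1.26) = 7.93 × (1/2)^4.0397 ≈ 0.48218 kBq.
Ratio ≈ 11.442 / 0.48218 ≈ 23.73.

23.7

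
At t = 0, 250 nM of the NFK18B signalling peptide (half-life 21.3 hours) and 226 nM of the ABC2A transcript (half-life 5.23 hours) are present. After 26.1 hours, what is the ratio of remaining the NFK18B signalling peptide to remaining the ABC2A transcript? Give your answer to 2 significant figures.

15

NFK18B signalling peptide: 250 × (1/2)^(26.1/21.3) = 250 × (1/2)^1.2254 ≈ 106.92 nM.
ABC2A transcript: 226 × (1/2)^(26.1/5.23) = 226 × (1/2)^4.9904 ≈ 7.1095 nM.
Ratio ≈ 106.92 / 7.1095 ≈ 15.04.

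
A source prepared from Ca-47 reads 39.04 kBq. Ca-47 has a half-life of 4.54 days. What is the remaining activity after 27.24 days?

0.61 kBq

Elapsed time is 6 half-lives (27.24/4.54).
Each half-life halves the amount: 39.04 × (1/2)^6 = 39.04/64 = 0.61 kBq.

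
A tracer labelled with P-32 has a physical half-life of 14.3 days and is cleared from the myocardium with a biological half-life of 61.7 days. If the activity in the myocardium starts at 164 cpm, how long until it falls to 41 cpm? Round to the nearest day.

1/t_eff = 1/t_phys + 1/t_biol = 1/14.3 + 1/61.7 = 0.086138 per day.
t_eff = 14.3 × 61.7 / (14.3 + 61.7) ≈ 11.609 days.
n = log₂(164/41) ≈ 2; t = 2 × 11.609 ≈ 23.219 days.

23 days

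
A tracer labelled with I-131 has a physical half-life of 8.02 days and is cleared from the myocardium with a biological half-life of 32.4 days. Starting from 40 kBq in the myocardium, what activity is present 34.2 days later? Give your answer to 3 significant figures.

1/t_eff = 1/t_phys + 1/t_biol = 1/8.02 + 1/32.4 = 0.15555 per day.
t_eff = 8.02 × 32.4 / (8.02 + 32.4) ≈ 6.4287 days.
Remaining = 40 × (1/2)^(34.2/6.4287) = 40 × (1/2)^5.3199 ≈ 1.0014 kBq.

1.00 kBq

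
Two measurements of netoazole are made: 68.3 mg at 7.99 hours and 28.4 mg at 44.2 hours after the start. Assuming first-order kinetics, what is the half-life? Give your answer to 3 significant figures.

28.6 hours

Over Δt = 44.2 − 7.99 = 36.21 hours, the level fell by a factor of 68.3/28.4 ≈ 2.4049.
n = log₂(2.4049) ≈ 1.266 half-lives, so t½ = 36.21/1.266 ≈ 28.602 hours.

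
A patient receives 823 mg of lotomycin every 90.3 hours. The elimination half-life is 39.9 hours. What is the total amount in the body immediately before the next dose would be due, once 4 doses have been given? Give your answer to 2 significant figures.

The 4 doses were given 361.2, 270.9, 180.6, 90.3 hours ago.
Total = 823·(1/2)^(361.2/39.9) + 823·(1/2)^(270.9/39.9) + 823·(1/2)^(180.6/39.9) + 823·(1/2)^(90.3/39.9)
      = 1.5498 + 7.4399 + 35.714 + 171.44 ≈ 216.15 mg.

220 mg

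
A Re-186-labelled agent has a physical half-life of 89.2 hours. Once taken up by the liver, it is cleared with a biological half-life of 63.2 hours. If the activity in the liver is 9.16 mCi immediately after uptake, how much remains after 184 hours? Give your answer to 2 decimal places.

1/t_eff = 1/t_phys + 1/t_biol = 1/89.2 + 1/63.2 = 0.027034 per hour.
t_eff = 89.2 × 63.2 / (89.2 + 63.2) ≈ 36.991 hours.
Remaining = 9.16 × (1/2)^(184/36.991) = 9.16 × (1/2)^4.9742 ≈ 0.29142 mCi.

0.29 mCi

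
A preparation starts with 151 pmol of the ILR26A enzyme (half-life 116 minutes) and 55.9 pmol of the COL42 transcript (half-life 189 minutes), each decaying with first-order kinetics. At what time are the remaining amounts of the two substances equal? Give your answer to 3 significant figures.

Set 151·(1/2)^(t/116) = 55.9·(1/2)^(t/189).
Taking log₂: log₂(151/55.9) = t·(1/116 − 1/189).
log₂(2.7013) = 1.4336; 1/116 − 1/189 = 0.0033297.
t = 1.4336 / 0.0033297 ≈ 430.56 minutes.

431 minutes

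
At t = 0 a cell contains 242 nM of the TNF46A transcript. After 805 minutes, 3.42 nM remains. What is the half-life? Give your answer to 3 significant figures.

A/A₀ = 3.42/242 ≈ 0.014132.
n = log₂(70.76) ≈ 6.1449 half-lives elapsed in 805 minutes.
t½ = 805/6.1449 ≈ 131 minutes.

131 minutes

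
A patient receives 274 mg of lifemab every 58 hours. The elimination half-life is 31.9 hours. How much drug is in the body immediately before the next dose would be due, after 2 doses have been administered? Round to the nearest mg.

The 2 doses were given 116, 58 hours ago.
Total = 274·(1/2)^(116/31.9) + 274·(1/2)^(58/31.9)
      = 22.034 + 77.7 ≈ 99.735 mg.

100 mg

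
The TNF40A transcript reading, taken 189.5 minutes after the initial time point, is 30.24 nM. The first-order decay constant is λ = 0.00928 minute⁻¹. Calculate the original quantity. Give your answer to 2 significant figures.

t½ = ln 2 / λ = 0.69315 / 0.00928 ≈ 74.693 minutes.
Number of half-lives elapsed: n = 189.5/74.693 ≈ 2.5371.
A₀ = A × 2^n = 30.24 × 2^2.5371 = 30.24 × 5.8041 ≈ 175.52 nM.

180 nM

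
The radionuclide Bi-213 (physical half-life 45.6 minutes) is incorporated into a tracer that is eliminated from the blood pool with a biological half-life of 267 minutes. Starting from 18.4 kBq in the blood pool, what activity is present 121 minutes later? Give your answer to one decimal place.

1/t_eff = 1/t_phys + 1/t_biol = 1/45.6 + 1/267 = 0.025675 per minute.
t_eff = 45.6 × 267 / (45.6 + 267) ≈ 38.948 minutes.
Remaining = 18.4 × (1/2)^(121/38.948) = 18.4 × (1/2)^3.1067 ≈ 2.136 kBq.

2.1 kBq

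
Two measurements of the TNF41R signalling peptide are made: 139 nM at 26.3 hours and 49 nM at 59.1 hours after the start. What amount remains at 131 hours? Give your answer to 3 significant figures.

Over Δt = 59.1 − 26.3 = 32.8 hours, the level fell by a factor of 139/49 ≈ 2.8367.
n = log₂(2.8367) ≈ 1.5042 half-lives, so t½ = 32.8/1.5042 ≈ 21.805 hours.
From t = 59.1 to t = 131: 49 × (1/2)^((131−59.1)/21.805) ≈ 4.9841 nM.

4.98 nM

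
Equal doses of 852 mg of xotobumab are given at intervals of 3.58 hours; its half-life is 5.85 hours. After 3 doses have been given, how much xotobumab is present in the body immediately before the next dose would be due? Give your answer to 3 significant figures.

1160 mg

The 3 doses were given 10.74, 7.16, 3.58 hours ago.
Total = 852·(1/2)^(10.74/5.85) + 852·(1/2)^(7.16/5.85) + 852·(1/2)^(3.58/5.85)
      = 238.66 + 364.75 + 557.47 ≈ 1160.9 mg.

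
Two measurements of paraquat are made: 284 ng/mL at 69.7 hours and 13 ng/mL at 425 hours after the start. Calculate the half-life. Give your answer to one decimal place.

79.9 hours

Over Δt = 425 − 69.7 = 355.3 hours, the level fell by a factor of 284/13 ≈ 21.846.
n = log₂(21.846) ≈ 4.4493 half-lives, so t½ = 355.3/4.4493 ≈ 79.855 hours.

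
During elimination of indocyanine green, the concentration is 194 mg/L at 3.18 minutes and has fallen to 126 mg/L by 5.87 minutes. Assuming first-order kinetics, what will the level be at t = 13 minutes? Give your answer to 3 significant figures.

40.1 mg/L

Over Δt = 5.87 − 3.18 = 2.69 minutes, the level fell by a factor of 194/126 ≈ 1.5397.
n = log₂(1.5397) ≈ 0.62263 half-lives, so t½ = 2.69/0.62263 ≈ 4.3204 minutes.
From t = 5.87 to t = 13: 126 × (1/2)^((13−5.87)/4.3204) ≈ 40.14 mg/L.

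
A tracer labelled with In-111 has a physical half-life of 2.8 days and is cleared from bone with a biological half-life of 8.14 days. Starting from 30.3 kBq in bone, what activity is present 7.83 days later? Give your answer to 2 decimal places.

2.24 kBq

1/t_eff = 1/t_phys + 1/t_biol = 1/2.8 + 1/8.14 = 0.47999 per day.
t_eff = 2.8 × 8.14 / (2.8 + 8.14) ≈ 2.0834 days.
Remaining = 30.3 × (1/2)^(7.83/2.0834) = 30.3 × (1/2)^3.7583 ≈ 2.2391 kBq.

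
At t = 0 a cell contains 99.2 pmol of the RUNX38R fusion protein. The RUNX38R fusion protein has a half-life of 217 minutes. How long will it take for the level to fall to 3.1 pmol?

1085 minutes

3.1/99.2 = 1/32, so 5 half-lives have elapsed.
t = 5 × 217 = 1085 minutes.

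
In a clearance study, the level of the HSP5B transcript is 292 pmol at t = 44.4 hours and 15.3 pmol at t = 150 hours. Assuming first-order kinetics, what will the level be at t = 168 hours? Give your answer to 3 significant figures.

9.26 pmol

Over Δt = 150 − 44.4 = 105.6 hours, the level fell by a factor of 292/15.3 ≈ 19.085.
n = log₂(19.085) ≈ 4.2544 half-lives, so t½ = 105.6/4.2544 ≈ 24.822 hours.
From t = 150 to t = 168: 15.3 × (1/2)^((168−150)/24.822) ≈ 9.2553 pmol.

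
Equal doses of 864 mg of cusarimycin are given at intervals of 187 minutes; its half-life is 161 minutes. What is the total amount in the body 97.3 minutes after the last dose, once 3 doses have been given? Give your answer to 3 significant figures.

936 mg

The 3 doses were given 471.3, 284.3, 97.3 minutes ago.
Total = 864·(1/2)^(471.3/161) + 864·(1/2)^(284.3/161) + 864·(1/2)^(97.3/161)
      = 113.58 + 254.06 + 568.31 ≈ 935.96 mg.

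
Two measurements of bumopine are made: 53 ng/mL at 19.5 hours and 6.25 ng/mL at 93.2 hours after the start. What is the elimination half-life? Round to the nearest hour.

Over Δt = 93.2 − 19.5 = 73.7 hours, the level fell by a factor of 53/6.25 ≈ 8.48.
n = log₂(8.48) ≈ 3.0841 half-lives, so t½ = 73.7/3.0841 ≈ 23.897 hours.

24 hours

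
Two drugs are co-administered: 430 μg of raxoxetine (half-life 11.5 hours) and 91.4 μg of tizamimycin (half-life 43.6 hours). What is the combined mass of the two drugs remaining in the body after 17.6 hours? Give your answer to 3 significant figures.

218 μg

raxoxetine: 430 × (1/2)^(17.6/11.5) = 430 × (1/2)^1.5304 ≈ 148.85 μg.
tizamimycin: 91.4 × (1/2)^(17.6/43.6) = 91.4 × (1/2)^0.40367 ≈ 69.092 μg.
Total = 148.85 + 69.092 ≈ 217.95 μg.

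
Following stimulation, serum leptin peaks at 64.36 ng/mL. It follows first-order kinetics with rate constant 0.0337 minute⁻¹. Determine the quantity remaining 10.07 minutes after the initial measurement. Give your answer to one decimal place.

t½ = ln 2 / k = 0.69315 / 0.0337 ≈ 20.568 minutes.
Number of half-lives: n = 10.07/20.568 ≈ 0.48959.
Remaining = 64.36 × (1/2)^0.48959 = 64.36 × 0.71223 ≈ 45.839 ng/mL.

45.8 ng/mL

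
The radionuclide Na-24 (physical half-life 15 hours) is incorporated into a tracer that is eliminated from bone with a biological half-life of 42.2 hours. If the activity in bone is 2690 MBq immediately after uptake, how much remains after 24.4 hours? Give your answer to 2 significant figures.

580 MBq

1/t_eff = 1/t_phys + 1/t_biol = 1/15 + 1/42.2 = 0.090363 per hour.
t_eff = 15 × 42.2 / (15 + 42.2) ≈ 11.066 hours.
Remaining = 2690 × (1/2)^(24.4/11.066) = 2690 × (1/2)^2.2049 ≈ 583.47 MBq.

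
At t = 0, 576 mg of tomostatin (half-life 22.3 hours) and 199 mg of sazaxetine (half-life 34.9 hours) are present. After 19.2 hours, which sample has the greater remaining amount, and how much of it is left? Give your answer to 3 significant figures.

tomostatin, 317 mg

tomostatin: 576 × (1/2)^0.86099 ≈ 317.13 mg.
sazaxetine: 199 × (1/2)^0.55014 ≈ 135.91 mg.
Tomostatin has more remaining, at ≈ 317.13 mg.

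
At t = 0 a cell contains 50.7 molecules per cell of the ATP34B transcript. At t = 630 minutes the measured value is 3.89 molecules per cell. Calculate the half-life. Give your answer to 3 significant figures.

A/A₀ = 3.89/50.7 ≈ 0.076726.
n = log₂(13.033) ≈ 3.7041 half-lives elapsed in 630 minutes.
t½ = 630/3.7041 ≈ 170.08 minutes.

170 minutes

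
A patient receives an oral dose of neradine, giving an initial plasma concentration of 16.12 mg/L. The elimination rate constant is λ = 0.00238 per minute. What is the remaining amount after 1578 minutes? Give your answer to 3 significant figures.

0.377 mg/L

t½ = ln 2 / λ = 0.69315 / 0.00238 ≈ 291.24 minutes.
Number of half-lives: n = 1578/291.24 ≈ 5.4182.
Remaining = 16.12 × (1/2)^5.4182 = 16.12 × 0.023385 ≈ 0.37697 mg/L.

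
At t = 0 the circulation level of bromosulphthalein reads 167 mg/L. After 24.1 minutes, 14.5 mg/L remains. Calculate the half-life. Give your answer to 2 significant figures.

6.8 minutes

A/A₀ = 14.5/167 ≈ 0.086826.
n = log₂(11.517) ≈ 3.5257 half-lives elapsed in 24.1 minutes.
t½ = 24.1/3.5257 ≈ 6.8355 minutes.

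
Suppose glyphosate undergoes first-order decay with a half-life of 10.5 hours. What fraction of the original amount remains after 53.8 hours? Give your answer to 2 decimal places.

n = 53.8/10.5 ≈ 5.1238 half-lives.
Fraction remaining = (1/2)^5.1238 ≈ 0.02868.

0.03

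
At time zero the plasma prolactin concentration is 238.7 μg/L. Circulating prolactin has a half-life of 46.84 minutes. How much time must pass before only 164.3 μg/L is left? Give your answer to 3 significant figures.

Fraction remaining = 164.3/238.7 ≈ 0.68831.
n = log₂(238.7/164.3) = ln(1.4528)/ln 2 ≈ 0.53887 half-lives.
t = n × t½ = 0.53887 × 46.84 ≈ 25.24 minutes.

25.2 minutes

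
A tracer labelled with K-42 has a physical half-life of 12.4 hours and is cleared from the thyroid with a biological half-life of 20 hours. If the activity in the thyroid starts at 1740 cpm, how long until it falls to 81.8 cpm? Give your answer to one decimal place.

1/t_eff = 1/t_phys + 1/t_biol = 1/12.4 + 1/20 = 0.13065 per hour.
t_eff = 12.4 × 20 / (12.4 + 20) ≈ 7.6543 hours.
n = log₂(1740/81.8) ≈ 4.4108; t = 4.4108 × 7.6543 ≈ 33.762 hours.

33.8 hours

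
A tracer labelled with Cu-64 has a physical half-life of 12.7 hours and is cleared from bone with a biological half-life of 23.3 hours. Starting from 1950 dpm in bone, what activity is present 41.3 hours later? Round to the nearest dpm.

60 dpm

1/t_eff = 1/t_phys + 1/t_biol = 1/12.7 + 1/23.3 = 0.12166 per hour.
t_eff = 12.7 × 23.3 / (12.7 + 23.3) ≈ 8.2197 hours.
Remaining = 1950 × (1/2)^(41.3/8.2197) = 1950 × (1/2)^5.0245 ≈ 59.911 dpm.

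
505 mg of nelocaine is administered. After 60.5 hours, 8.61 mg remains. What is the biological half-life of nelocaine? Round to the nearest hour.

A/A₀ = 8.61/505 ≈ 0.01705.
n = log₂(58.653) ≈ 5.8741 half-lives elapsed in 60.5 hours.
t½ = 60.5/5.8741 ≈ 10.299 hours.

10 hours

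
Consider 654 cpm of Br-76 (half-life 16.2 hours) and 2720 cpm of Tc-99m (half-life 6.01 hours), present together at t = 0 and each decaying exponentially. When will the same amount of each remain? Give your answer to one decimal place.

19.6 hours

Set 654·(1/2)^(t/16.2) = 2720·(1/2)^(t/6.01).
Taking log₂: log₂(654/2720) = t·(1/16.2 − 1/6.01).
log₂(0.24044) = -2.0562; 1/16.2 − 1/6.01 = -0.10466.
t = -2.0562 / -0.10466 ≈ 19.647 hours.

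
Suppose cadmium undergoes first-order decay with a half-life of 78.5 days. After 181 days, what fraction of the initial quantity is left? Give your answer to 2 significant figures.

0.20

n = 181/78.5 ≈ 2.3057 half-lives.
Fraction remaining = (1/2)^2.3057 ≈ 0.20226.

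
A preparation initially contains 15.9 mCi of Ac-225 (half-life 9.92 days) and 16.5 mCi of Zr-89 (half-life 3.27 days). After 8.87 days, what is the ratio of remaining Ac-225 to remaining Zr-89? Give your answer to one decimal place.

3.4

Ac-225: 15.9 × (1/2)^(8.87/9.92) = 15.9 × (1/2)^0.89415 ≈ 8.5552 mCi.
Zr-89: 16.5 × (1/2)^(8.87/3.27) = 16.5 × (1/2)^2.7125 ≈ 2.5173 mCi.
Ratio ≈ 8.5552 / 2.5173 ≈ 3.3986.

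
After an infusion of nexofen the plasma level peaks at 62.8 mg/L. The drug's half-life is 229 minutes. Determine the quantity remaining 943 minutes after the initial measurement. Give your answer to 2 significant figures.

3.6 mg/L

Number of half-lives: n = 943/229 ≈ 4.1179.
Remaining = 62.8 × (1/2)^4.1179 = 62.8 × 0.057595 ≈ 3.617 mg/L.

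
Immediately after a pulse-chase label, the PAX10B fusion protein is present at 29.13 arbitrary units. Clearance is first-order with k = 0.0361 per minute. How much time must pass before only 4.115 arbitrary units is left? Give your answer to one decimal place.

54.2 minutes

t½ = ln 2 / k = 0.69315 / 0.0361 ≈ 19.201 minutes.
Fraction remaining = 4.115/29.13 ≈ 0.14126.
n = log₂(29.13/4.115) = ln(7.079)/ln 2 ≈ 2.8235 half-lives.
t = n × t½ = 2.8235 × 19.201 ≈ 54.214 minutes.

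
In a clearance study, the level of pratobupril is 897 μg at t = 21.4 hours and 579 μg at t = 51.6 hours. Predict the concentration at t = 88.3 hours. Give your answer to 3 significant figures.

Over Δt = 51.6 − 21.4 = 30.2 hours, the level fell by a factor of 897/579 ≈ 1.5492.
n = log₂(1.5492) ≈ 0.63154 half-lives, so t½ = 30.2/0.63154 ≈ 47.819 hours.
From t = 51.6 to t = 88.3: 579 × (1/2)^((88.3−51.6)/47.819) ≈ 340.13 μg.

340 μg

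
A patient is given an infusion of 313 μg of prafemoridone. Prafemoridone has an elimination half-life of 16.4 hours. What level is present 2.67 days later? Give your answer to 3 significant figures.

Convert the elapsed time: 2.67 days = 64.08 hours.
Number of half-lives: n = 64.08/16.4 ≈ 3.9073.
Remaining = 313 × (1/2)^3.9073 = 313 × 0.066647 ≈ 20.86 μg.

20.9 μg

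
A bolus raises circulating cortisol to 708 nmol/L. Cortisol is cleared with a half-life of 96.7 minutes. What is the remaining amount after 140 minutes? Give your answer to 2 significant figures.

Number of half-lives: n = 140/96.7 ≈ 1.4478.
Remaining = 708 × (1/2)^1.4478 = 708 × 0.36659 ≈ 259.54 nmol/L.

260 nmol/L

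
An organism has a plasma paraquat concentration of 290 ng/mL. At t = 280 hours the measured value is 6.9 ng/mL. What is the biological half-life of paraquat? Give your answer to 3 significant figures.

51.9 hours

A/A₀ = 6.9/290 ≈ 0.023793.
n = log₂(42.029) ≈ 5.3933 half-lives elapsed in 280 hours.
t½ = 280/5.3933 ≈ 51.916 hours.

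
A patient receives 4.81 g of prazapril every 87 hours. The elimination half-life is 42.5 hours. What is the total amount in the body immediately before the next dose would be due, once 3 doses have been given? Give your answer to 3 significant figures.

1.51 g

The 3 doses were given 261, 174, 87 hours ago.
Total = 4.81·(1/2)^(261/42.5) + 4.81·(1/2)^(174/42.5) + 4.81·(1/2)^(87/42.5)
      = 0.06815 + 0.28164 + 1.1639 ≈ 1.5137 g.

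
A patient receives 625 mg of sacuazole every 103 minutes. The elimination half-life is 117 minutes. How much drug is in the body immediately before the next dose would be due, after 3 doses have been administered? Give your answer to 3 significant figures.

624 mg

The 3 doses were given 309, 206, 103 minutes ago.
Total = 625·(1/2)^(309/117) + 625·(1/2)^(206/117) + 625·(1/2)^(103/117)
      = 100.2 + 184.44 + 339.52 ≈ 624.16 mg.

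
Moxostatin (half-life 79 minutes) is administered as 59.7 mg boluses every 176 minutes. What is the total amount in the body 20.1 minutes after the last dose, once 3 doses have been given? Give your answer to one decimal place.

The 3 doses were given 372.1, 196.1, 20.1 minutes ago.
Total = 59.7·(1/2)^(372.1/79) + 59.7·(1/2)^(196.1/79) + 59.7·(1/2)^(20.1/79)
      = 2.2808 + 10.684 + 50.048 ≈ 63.012 mg.

63.0 mg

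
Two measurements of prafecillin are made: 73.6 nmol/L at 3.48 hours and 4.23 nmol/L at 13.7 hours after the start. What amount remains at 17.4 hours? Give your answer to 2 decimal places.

Over Δt = 13.7 − 3.48 = 10.22 hours, the level fell by a factor of 73.6/4.23 ≈ 17.4.
n = log₂(17.4) ≈ 4.121 half-lives, so t½ = 10.22/4.121 ≈ 2.48 hours.
From t = 13.7 to t = 17.4: 4.23 × (1/2)^((17.4−13.7)/2.48) ≈ 1.5039 nmol/L.

1.50 nmol/L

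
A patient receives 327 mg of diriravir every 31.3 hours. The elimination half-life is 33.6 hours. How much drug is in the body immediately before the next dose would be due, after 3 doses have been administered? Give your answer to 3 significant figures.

308 mg

The 3 doses were given 93.9, 62.6, 31.3 hours ago.
Total = 327·(1/2)^(93.9/33.6) + 327·(1/2)^(62.6/33.6) + 327·(1/2)^(31.3/33.6)
      = 47.128 + 89.888 + 171.44 ≈ 308.46 mg.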